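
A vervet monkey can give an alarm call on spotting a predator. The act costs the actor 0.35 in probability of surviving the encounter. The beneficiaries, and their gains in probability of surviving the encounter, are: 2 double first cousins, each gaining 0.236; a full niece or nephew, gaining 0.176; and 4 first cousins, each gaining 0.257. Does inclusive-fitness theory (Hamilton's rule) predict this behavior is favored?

No

Hamilton's rule: the trait is favored when the sum of r·B over every recipient exceeds the actor's cost C.
r to a double first cousin = 1/4 (double first cousins share both grandparent pairs — four paths of length 4: r = 4·(1/2)^4 = 1/4).
r to a full niece or nephew = 1/4 (full aunt/uncle↔niece/nephew: two paths of length 3 through the shared grandparent pair: r = 2·(1/2)^3 = 1/4).
r to a first cousin = 1/8 (first cousins share one grandparent pair — two paths of length 4: r = 2·(1/2)^4 = 1/8).
Summing one r·B term per recipient: 2·0.25·0.236 + 1·0.25·0.176 + 4·0.125·0.257 = 0.2905.
0.2905 < 0.35: the indirect benefit is less than the cost.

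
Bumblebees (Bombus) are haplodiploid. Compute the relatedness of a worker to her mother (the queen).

0.5

One meiotic link between diploid queen and diploid daughter: r = 1/2.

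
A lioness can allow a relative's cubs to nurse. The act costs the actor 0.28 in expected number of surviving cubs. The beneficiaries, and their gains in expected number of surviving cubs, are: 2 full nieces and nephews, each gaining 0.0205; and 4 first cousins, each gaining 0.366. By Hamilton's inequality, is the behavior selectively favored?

No

Hamilton's rule: the trait is favored when the sum of r·B over every recipient exceeds the actor's cost C.
r to a full niece or nephew = 1/4 (full aunt/uncle↔niece/nephew: two paths of length 3 through the shared grandparent pair: r = 2·(1/2)^3 = 1/4).
r to a first cousin = 0.125 (first cousins share one grandparent pair — two paths of length 4: r = 2·(1/2)^4 = 1/8).
Summing one r·B term per recipient: 2·0.25·0.0205 + 4·0.125·0.366 = 0.19325.
0.19325 < 0.28: the indirect benefit is less than the cost.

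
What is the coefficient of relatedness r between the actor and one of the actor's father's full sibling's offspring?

0.125

Each parent–offspring link contributes a factor of 1/2, and independent paths through distinct common ancestors add.
First cousins share one grandparent pair — two paths of length 4: r = 2·(1/2)^4 = 1/8.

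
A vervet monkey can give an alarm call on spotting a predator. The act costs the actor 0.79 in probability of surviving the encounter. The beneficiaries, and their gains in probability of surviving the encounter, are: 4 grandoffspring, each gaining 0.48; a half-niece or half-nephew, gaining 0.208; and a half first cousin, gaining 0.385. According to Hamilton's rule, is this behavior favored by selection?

No

Hamilton's rule: the trait is favored when the sum of r·B over every recipient exceeds the actor's cost C.
r to a grandoffspring = 1/4 (two parent–offspring links: r = (1/2)^2 = 1/4).
r to a half-niece or half-nephew = 0.125 (half-aunt/uncle↔niece/nephew: one path of length 3: r = (1/2)^3 = 1/8).
r to a half first cousin = 1/16 (half first cousins share one grandparent — one path of length 4: r = (1/2)^4 = 1/16).
Summing one r·B term per recipient: 4·0.25·0.48 + 1·0.125·0.208 + 1·0.0625·0.385 = 0.5300625.
0.5300625 < 0.79: the indirect benefit is less than the cost.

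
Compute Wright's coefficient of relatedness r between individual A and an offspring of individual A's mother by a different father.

Each parent–offspring link contributes a factor of 1/2, and independent paths through distinct common ancestors add.
Half-sibs share one parent — one path of length 2: r = (1/2)^2 = 1/4.

0.25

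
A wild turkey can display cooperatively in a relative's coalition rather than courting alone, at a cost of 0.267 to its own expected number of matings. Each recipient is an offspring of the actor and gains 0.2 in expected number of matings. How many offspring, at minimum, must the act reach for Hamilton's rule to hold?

3

r to an offspring = 0.5 (one parent–offspring link: r = (1/2)^1 = 1/2).
Hamilton's rule: n·r·B > C  ⇒  n > C/(r·B) = 0.267/(0.5·0.2) = 2.67.
The smallest integer exceeding 2.67 is 3.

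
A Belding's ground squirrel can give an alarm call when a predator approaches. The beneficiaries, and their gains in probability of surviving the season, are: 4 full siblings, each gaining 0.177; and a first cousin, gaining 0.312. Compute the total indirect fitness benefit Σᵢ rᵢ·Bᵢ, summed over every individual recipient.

r to a full sibling = 0.5 (full sibs share both parents — two paths of length 2: r = 2·(1/2)^2 = 1/2).
r to a first cousin = 0.125 (first cousins share one grandparent pair — two paths of length 4: r = 2·(1/2)^4 = 1/8).
Summing one r·B term per recipient: 4·0.5·0.177 + 1·0.125·0.312 = 0.393.

0.393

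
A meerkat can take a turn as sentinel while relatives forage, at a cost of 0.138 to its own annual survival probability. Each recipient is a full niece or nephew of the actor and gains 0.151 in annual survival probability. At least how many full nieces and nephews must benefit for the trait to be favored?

r to a full niece or nephew = 0.25 (full aunt/uncle↔niece/nephew: two paths of length 3 through the shared grandparent pair: r = 2·(1/2)^3 = 1/4).
Hamilton's rule: n·r·B > C  ⇒  n > C/(r·B) = 0.138/(0.25·0.151) = 3.656.
The smallest integer exceeding 3.656 is 4.

4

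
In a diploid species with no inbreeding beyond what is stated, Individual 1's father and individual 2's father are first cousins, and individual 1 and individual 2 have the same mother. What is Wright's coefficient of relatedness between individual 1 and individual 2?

Independent pedigree routes through distinct common ancestors add.
Individual 1 and individual 2 are related in two ways: second cousins through their fathers (r = 1/32) and half-sibs through their shared mother (r = 1/4).
r = 1/32 + 1/4 = 0.28125.

0.28125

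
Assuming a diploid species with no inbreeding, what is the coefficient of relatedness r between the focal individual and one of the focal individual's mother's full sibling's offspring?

Each parent–offspring link contributes a factor of 1/2, and independent paths through distinct common ancestors add.
First cousins share one grandparent pair — two paths of length 4: r = 2·(1/2)^4 = 1/8.

0.125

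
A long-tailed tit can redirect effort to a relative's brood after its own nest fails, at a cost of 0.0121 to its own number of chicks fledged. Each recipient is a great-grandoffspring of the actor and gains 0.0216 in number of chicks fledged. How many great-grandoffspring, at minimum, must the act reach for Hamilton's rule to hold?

5

r to a great-grandoffspring = 0.125 (three parent–offspring links: r = (1/2)^3 = 1/8).
Hamilton's rule: n·r·B > C  ⇒  n > C/(r·B) = 0.0121/(0.125·0.0216) = 4.481.
The smallest integer exceeding 4.481 is 5.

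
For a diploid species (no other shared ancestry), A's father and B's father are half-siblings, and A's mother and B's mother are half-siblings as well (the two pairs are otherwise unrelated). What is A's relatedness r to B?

0.125

Independent pedigree routes through distinct common ancestors add.
A and B are related in two ways: half first cousins through their fathers (r = 1/16) and half first cousins through their mothers (r = 1/16).
r = 1/16 + 1/16 = 1/8 = 0.125.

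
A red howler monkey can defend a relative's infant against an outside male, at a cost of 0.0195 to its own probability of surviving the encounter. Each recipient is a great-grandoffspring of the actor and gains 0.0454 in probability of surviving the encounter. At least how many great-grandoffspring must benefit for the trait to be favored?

r to a great-grandoffspring = 1/8 (three parent–offspring links: r = (1/2)^3 = 1/8).
Hamilton's rule: n·r·B > C  ⇒  n > C/(r·B) = 0.0195/(0.125·0.0454) = 3.436.
The smallest integer exceeding 3.436 is 4.

4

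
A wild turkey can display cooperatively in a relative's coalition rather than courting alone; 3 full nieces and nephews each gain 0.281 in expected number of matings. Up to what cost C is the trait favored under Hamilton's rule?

0.21075

r to a full niece or nephew = 0.25 (full aunt/uncle↔niece/nephew: two paths of length 3 through the shared grandparent pair: r = 2·(1/2)^3 = 1/4).
Hamilton's rule: n·r·B > C, so the trait is favored while C < n·r·B = 3·0.25·0.281 = 0.21075.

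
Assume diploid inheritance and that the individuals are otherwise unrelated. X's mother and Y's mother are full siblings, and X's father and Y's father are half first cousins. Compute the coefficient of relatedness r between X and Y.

Relatedness sums over independent paths through distinct common ancestors.
X and Y are related in two ways: first cousins through their mothers (r = 1/8) and half second cousins through their fathers (r = 1/64).
r = 1/8 + 1/64 = 9/64 = 0.140625.

0.140625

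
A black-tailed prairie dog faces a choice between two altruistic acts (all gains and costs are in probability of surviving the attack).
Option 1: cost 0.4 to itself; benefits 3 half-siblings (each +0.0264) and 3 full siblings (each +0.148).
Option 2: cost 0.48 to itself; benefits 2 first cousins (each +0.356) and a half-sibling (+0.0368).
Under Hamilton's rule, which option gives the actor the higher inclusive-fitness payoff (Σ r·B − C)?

Option 1

Option 1: r to a half-sibling = 0.25.
Option 1: r to a full sibling = 0.5.
Option 1: Σ r·B − C = (3·0.25·0.0264 + 3·0.5·0.148) − 0.4 = -0.1582.
Option 2: r to a first cousin = 0.125.
Option 2: r to a half-sibling = 0.25.
Option 2: Σ r·B − C = (2·0.125·0.356 + 1·0.25·0.0368) − 0.48 = -0.3818.
Option 1 has the higher net inclusive-fitness payoff.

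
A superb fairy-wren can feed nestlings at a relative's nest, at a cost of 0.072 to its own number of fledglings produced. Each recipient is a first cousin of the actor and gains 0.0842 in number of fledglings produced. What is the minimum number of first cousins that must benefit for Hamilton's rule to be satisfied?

r to a first cousin = 0.125 (first cousins share one grandparent pair — two paths of length 4: r = 2·(1/2)^4 = 1/8).
Hamilton's rule: n·r·B > C  ⇒  n > C/(r·B) = 0.072/(0.125·0.0842) = 6.841.
The smallest integer exceeding 6.841 is 7.

7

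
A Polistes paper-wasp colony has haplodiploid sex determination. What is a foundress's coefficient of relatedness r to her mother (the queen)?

0.5

One meiotic link between diploid queen and diploid daughter: r = 1/2.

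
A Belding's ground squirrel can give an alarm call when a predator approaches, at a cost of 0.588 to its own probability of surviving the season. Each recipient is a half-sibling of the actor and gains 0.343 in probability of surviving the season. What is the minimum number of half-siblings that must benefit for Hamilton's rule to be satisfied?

7

r to a half-sibling = 1/4 (half-sibs share one parent — one path of length 2: r = (1/2)^2 = 1/4).
Hamilton's rule: n·r·B > C  ⇒  n > C/(r·B) = 0.588/(0.25·0.343) = 6.857.
The smallest integer exceeding 6.857 is 7.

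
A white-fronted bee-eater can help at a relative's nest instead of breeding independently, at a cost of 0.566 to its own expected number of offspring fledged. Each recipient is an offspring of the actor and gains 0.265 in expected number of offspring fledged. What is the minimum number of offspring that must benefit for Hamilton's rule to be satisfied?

r to an offspring = 0.5 (one parent–offspring link: r = (1/2)^1 = 1/2).
Hamilton's rule: n·r·B > C  ⇒  n > C/(r·B) = 0.566/(0.5·0.265) = 4.272.
The smallest integer exceeding 4.272 is 5.

5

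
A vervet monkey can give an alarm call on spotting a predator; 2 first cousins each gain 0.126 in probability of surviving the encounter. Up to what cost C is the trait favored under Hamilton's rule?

r to a first cousin = 0.125 (first cousins share one grandparent pair — two paths of length 4: r = 2·(1/2)^4 = 1/8).
Hamilton's rule: n·r·B > C, so the trait is favored while C < n·r·B = 2·0.125·0.126 = 0.0315.

0.0315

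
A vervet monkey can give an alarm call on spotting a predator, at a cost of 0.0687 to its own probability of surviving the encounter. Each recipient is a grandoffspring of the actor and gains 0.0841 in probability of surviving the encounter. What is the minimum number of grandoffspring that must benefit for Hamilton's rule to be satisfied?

4

r to a grandoffspring = 1/4 (two parent–offspring links: r = (1/2)^2 = 1/4).
Hamilton's rule: n·r·B > C  ⇒  n > C/(r·B) = 0.0687/(0.25·0.0841) = 3.268.
The smallest integer exceeding 3.268 is 4.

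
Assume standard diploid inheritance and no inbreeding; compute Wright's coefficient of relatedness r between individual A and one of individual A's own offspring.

Each parent–offspring link contributes a factor of 1/2, and independent paths through distinct common ancestors add.
One parent–offspring link: r = (1/2)^1 = 1/2.

0.5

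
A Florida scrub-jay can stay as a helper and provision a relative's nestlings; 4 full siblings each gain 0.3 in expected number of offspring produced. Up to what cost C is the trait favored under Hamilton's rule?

0.6

r to a full sibling = 0.5 (full sibs share both parents — two paths of length 2: r = 2·(1/2)^2 = 1/2).
Hamilton's rule: n·r·B > C, so the trait is favored while C < n·r·B = 4·0.5·0.3 = 0.6.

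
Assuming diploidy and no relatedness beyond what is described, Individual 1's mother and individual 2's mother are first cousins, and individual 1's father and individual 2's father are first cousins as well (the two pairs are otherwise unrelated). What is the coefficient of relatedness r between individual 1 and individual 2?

0.0625

Independent pedigree routes through distinct common ancestors add.
Individual 1 and individual 2 are related in two ways: second cousins through their mothers (r = 1/32) and second cousins through their fathers (r = 1/32).
r = 1/32 + 1/32 = 1/16 = 0.0625.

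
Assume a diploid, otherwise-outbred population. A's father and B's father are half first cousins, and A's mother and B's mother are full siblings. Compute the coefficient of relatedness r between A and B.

Relatedness sums over independent paths through distinct common ancestors.
A and B are related in two ways: half second cousins through their fathers (r = 1/64) and first cousins through their mothers (r = 1/8).
r = 1/64 + 1/8 = 9/64 = 0.140625.

0.140625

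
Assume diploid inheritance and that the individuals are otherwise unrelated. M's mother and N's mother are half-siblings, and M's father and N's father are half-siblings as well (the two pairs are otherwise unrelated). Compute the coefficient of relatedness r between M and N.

0.125

Independent pedigree routes through distinct common ancestors add.
M and N are related in two ways: half first cousins through their mothers (r = 1/16) and half first cousins through their fathers (r = 1/16).
r = 1/16 + 1/16 = 1/8 = 0.125.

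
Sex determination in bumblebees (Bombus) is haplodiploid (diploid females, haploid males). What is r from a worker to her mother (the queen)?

One meiotic link between diploid queen and diploid daughter: r = 1/2.

0.5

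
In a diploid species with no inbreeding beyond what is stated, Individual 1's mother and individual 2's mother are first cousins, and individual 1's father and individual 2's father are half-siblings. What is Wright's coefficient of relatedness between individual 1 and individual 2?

Wright's path rule: contributions from independent ancestry routes add.
Individual 1 and individual 2 are related in two ways: second cousins through their mothers (r = 1/32) and half first cousins through their fathers (r = 1/16).
r = 1/32 + 1/16 = 0.09375.

0.09375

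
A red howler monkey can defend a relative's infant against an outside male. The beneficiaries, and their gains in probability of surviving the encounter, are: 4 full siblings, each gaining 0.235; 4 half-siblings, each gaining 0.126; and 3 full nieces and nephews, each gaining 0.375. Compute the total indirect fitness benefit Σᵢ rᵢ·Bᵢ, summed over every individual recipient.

0.87725

r to a full sibling = 0.5 (full sibs share both parents — two paths of length 2: r = 2·(1/2)^2 = 1/2).
r to a half-sibling = 1/4 (half-sibs share one parent — one path of length 2: r = (1/2)^2 = 1/4).
r to a full niece or nephew = 1/4 (full aunt/uncle↔niece/nephew: two paths of length 3 through the shared grandparent pair: r = 2·(1/2)^3 = 1/4).
Summing one r·B term per recipient: 4·0.5·0.235 + 4·0.25·0.126 + 3·0.25·0.375 = 0.87725.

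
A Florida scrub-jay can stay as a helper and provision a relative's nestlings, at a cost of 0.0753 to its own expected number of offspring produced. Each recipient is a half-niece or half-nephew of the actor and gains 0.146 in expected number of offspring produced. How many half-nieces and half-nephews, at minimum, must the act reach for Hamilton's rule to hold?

5

r to a half-niece or half-nephew = 1/8 (half-aunt/uncle↔niece/nephew: one path of length 3: r = (1/2)^3 = 1/8).
Hamilton's rule: n·r·B > C  ⇒  n > C/(r·B) = 0.0753/(0.125·0.146) = 4.126.
The smallest integer exceeding 4.126 is 5.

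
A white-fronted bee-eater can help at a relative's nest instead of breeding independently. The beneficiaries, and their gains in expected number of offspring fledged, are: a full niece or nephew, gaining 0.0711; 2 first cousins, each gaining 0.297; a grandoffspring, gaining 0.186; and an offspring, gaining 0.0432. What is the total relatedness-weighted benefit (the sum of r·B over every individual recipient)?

r to a full niece or nephew = 1/4 (full aunt/uncle↔niece/nephew: two paths of length 3 through the shared grandparent pair: r = 2·(1/2)^3 = 1/4).
r to a first cousin = 1/8 (first cousins share one grandparent pair — two paths of length 4: r = 2·(1/2)^4 = 1/8).
r to a grandoffspring = 0.25 (two parent–offspring links: r = (1/2)^2 = 1/4).
r to an offspring = 0.5 (one parent–offspring link: r = (1/2)^1 = 1/2).
Summing one r·B term per recipient: 1·0.25·0.0711 + 2·0.125·0.297 + 1·0.25·0.186 + 1·0.5·0.0432 = 0.160125.

0.160125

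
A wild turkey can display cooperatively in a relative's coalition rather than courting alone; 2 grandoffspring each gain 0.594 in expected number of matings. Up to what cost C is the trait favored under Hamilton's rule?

r to a grandoffspring = 1/4 (two parent–offspring links: r = (1/2)^2 = 1/4).
Hamilton's rule: n·r·B > C, so the trait is favored while C < n·r·B = 2·0.25·0.594 = 0.297.

0.297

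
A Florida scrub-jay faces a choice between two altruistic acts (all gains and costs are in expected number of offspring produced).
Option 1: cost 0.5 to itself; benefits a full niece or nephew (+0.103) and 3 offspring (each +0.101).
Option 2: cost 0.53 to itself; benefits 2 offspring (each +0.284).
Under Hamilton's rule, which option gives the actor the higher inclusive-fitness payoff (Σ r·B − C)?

Option 1: r to a full niece or nephew = 0.25.
Option 1: r to an offspring = 0.5.
Option 1: Σ r·B − C = (1·0.25·0.103 + 3·0.5·0.101) − 0.5 = -0.32275.
Option 2: r to an offspring = 0.5.
Option 2: Σ r·B − C = (2·0.5·0.284) − 0.53 = -0.246.
Option 2 has the higher net inclusive-fitness payoff.

Option 2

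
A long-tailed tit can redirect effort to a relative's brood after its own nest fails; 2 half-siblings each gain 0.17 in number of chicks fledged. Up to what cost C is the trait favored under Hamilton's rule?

0.085

r to a half-sibling = 0.25 (half-sibs share one parent — one path of length 2: r = (1/2)^2 = 1/4).
Hamilton's rule: n·r·B > C, so the trait is favored while C < n·r·B = 2·0.25·0.17 = 0.085.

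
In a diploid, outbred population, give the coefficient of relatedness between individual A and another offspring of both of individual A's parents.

0.5

Each parent–offspring link contributes a factor of 1/2, and independent paths through distinct common ancestors add.
Full sibs share both parents — two paths of length 2: r = 2·(1/2)^2 = 1/2.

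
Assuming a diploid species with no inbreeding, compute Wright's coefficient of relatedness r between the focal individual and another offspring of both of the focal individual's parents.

0.5

Each parent–offspring link contributes a factor of 1/2, and independent paths through distinct common ancestors add.
Full sibs share both parents — two paths of length 2: r = 2·(1/2)^2 = 1/2.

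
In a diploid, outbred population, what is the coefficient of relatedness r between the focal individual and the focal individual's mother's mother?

Each parent–offspring link contributes a factor of 1/2, and independent paths through distinct common ancestors add.
Two parent–offspring links: r = (1/2)^2 = 1/4.

0.25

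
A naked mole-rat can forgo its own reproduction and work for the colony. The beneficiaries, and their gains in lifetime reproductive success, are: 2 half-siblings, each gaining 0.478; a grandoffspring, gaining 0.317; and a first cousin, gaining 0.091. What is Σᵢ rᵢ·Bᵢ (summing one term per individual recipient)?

r to a half-sibling = 0.25 (half-sibs share one parent — one path of length 2: r = (1/2)^2 = 1/4).
r to a grandoffspring = 1/4 (two parent–offspring links: r = (1/2)^2 = 1/4).
r to a first cousin = 0.125 (first cousins share one grandparent pair — two paths of length 4: r = 2·(1/2)^4 = 1/8).
Summing one r·B term per recipient: 2·0.25·0.478 + 1·0.25·0.317 + 1·0.125·0.091 = 0.329625.

0.329625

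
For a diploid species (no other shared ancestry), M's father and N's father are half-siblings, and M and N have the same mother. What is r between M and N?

Wright's path rule: contributions from independent ancestry routes add.
M and N are related in two ways: half first cousins through their fathers (r = 1/16) and half-sibs through their shared mother (r = 1/4).
r = 1/16 + 1/4 = 0.3125.

0.3125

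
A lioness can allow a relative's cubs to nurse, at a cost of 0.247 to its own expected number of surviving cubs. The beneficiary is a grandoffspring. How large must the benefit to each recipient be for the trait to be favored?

r to a grandoffspring = 0.25 (two parent–offspring links: r = (1/2)^2 = 1/4).
Hamilton's rule with n recipients of equal r: n·r·B > C, so B > C/(n·r) = 0.247/(1·0.25) = 0.988.

0.988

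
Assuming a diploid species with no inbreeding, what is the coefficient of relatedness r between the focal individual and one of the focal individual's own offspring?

Each parent–offspring link contributes a factor of 1/2, and independent paths through distinct common ancestors add.
One parent–offspring link: r = (1/2)^1 = 1/2.

0.5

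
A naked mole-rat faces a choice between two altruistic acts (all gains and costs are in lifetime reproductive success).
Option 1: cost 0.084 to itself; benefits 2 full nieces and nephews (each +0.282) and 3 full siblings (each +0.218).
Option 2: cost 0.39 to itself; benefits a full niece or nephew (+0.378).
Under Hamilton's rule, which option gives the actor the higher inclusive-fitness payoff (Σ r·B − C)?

Option 1

Option 1: r to a full niece or nephew = 0.25.
Option 1: r to a full sibling = 0.5.
Option 1: Σ r·B − C = (2·0.25·0.282 + 3·0.5·0.218) − 0.084 = 0.384.
Option 2: r to a full niece or nephew = 0.25.
Option 2: Σ r·B − C = (1·0.25·0.378) − 0.39 = -0.2955.
Option 1 has the higher net inclusive-fitness payoff.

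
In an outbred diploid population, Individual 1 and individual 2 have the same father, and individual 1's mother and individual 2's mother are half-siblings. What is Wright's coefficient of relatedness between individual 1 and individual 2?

Independent pedigree routes through distinct common ancestors add.
Individual 1 and individual 2 are related in two ways: half-sibs through their shared father (r = 1/4) and half first cousins through their mothers (r = 1/16).
r = 1/4 + 1/16 = 5/16 = 0.3125.

0.3125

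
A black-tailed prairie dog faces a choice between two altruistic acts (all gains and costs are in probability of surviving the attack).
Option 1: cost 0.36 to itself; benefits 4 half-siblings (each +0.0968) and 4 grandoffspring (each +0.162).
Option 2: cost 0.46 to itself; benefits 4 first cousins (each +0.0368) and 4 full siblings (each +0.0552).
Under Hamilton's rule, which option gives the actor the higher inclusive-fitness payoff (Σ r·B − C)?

Option 1: r to a half-sibling = 0.25.
Option 1: r to a grandoffspring = 0.25.
Option 1: Σ r·B − C = (4·0.25·0.0968 + 4·0.25·0.162) − 0.36 = -0.1012.
Option 2: r to a first cousin = 0.125.
Option 2: r to a full sibling = 0.5.
Option 2: Σ r·B − C = (4·0.125·0.0368 + 4·0.5·0.0552) − 0.46 = -0.3312.
Option 1 has the higher net inclusive-fitness payoff.

Option 1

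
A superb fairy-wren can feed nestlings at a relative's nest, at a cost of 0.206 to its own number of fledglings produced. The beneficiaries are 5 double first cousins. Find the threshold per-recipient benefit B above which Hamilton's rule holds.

r to a double first cousin = 1/4 (double first cousins share both grandparent pairs — four paths of length 4: r = 4·(1/2)^4 = 1/4).
Hamilton's rule with n recipients of equal r: n·r·B > C, so B > C/(n·r) = 0.206/(5·0.25) = 0.1648.

0.1648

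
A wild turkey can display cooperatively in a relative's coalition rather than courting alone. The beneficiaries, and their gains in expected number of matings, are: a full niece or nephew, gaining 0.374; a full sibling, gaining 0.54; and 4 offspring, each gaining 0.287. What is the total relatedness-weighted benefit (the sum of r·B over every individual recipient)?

0.9375

r to a full niece or nephew = 0.25 (full aunt/uncle↔niece/nephew: two paths of length 3 through the shared grandparent pair: r = 2·(1/2)^3 = 1/4).
r to a full sibling = 0.5 (full sibs share both parents — two paths of length 2: r = 2·(1/2)^2 = 1/2).
r to an offspring = 1/2 (one parent–offspring link: r = (1/2)^1 = 1/2).
Summing one r·B term per recipient: 1·0.25·0.374 + 1·0.5·0.54 + 4·0.5·0.287 = 0.9375.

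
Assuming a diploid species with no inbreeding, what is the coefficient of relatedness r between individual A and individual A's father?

Each parent–offspring link contributes a factor of 1/2, and independent paths through distinct common ancestors add.
One parent–offspring link: r = (1/2)^1 = 1/2.

0.5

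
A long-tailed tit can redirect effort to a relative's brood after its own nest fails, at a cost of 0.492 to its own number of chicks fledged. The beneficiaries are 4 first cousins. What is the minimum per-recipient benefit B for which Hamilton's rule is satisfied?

r to a first cousin = 0.125 (first cousins share one grandparent pair — two paths of length 4: r = 2·(1/2)^4 = 1/8).
Hamilton's rule with n recipients of equal r: n·r·B > C, so B > C/(n·r) = 0.492/(4·0.125) = 0.984.

0.984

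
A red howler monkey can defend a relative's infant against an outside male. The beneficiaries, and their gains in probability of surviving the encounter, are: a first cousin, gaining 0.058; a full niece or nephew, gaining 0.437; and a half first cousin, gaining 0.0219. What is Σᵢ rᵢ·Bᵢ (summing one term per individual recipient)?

0.11786875

r to a first cousin = 1/8 (first cousins share one grandparent pair — two paths of length 4: r = 2·(1/2)^4 = 1/8).
r to a full niece or nephew = 0.25 (full aunt/uncle↔niece/nephew: two paths of length 3 through the shared grandparent pair: r = 2·(1/2)^3 = 1/4).
r to a half first cousin = 0.0625 (half first cousins share one grandparent — one path of length 4: r = (1/2)^4 = 1/16).
Summing one r·B term per recipient: 1·0.125·0.058 + 1·0.25·0.437 + 1·0.0625·0.0219 = 0.11786875.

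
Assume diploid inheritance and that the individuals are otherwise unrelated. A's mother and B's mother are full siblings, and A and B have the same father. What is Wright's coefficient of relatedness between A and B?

0.375

With two independent routes of shared ancestry, r is the sum of the two contributions.
A and B are related in two ways: first cousins through their mothers (r = 1/8) and half-sibs through their shared father (r = 1/4).
r = 1/8 + 1/4 = 0.375.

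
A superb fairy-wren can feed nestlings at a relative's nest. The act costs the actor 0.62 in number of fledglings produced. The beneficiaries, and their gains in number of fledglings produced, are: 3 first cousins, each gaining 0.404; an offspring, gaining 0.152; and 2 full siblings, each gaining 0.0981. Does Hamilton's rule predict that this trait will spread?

No

Hamilton's rule: the trait is favored when the sum of r·B over every recipient exceeds the actor's cost C.
r to a first cousin = 1/8 (first cousins share one grandparent pair — two paths of length 4: r = 2·(1/2)^4 = 1/8).
r to an offspring = 1/2 (one parent–offspring link: r = (1/2)^1 = 1/2).
r to a full sibling = 1/2 (full sibs share both parents — two paths of length 2: r = 2·(1/2)^2 = 1/2).
Summing one r·B term per recipient: 3·0.125·0.404 + 1·0.5·0.152 + 2·0.5·0.0981 = 0.3256.
0.3256 < 0.62: the indirect benefit is less than the cost.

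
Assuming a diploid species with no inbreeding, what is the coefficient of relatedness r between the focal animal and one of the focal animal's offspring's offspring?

Each parent–offspring link contributes a factor of 1/2, and independent paths through distinct common ancestors add.
Two parent–offspring links: r = (1/2)^2 = 1/4.

0.25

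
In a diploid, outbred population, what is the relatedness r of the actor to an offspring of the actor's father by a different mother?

Each parent–offspring link contributes a factor of 1/2, and independent paths through distinct common ancestors add.
Half-sibs share one parent — one path of length 2: r = (1/2)^2 = 1/4.

0.25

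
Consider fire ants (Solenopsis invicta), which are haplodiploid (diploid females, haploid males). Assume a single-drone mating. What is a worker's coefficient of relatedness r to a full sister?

0.75

Haplodiploid full sisters inherit their father's entire haploid genome identically (contributing 1/2) and on average half of their mother's contribution (1/2 · 1/2 = 1/4); r = 1/2 + 1/4 = 3/4.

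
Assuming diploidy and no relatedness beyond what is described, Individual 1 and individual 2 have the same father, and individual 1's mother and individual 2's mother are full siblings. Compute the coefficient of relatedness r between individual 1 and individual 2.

0.375

With two independent routes of shared ancestry, r is the sum of the two contributions.
Individual 1 and individual 2 are related in two ways: half-sibs through their shared father (r = 1/4) and first cousins through their mothers (r = 1/8).
r = 1/4 + 1/8 = 3/8 = 0.375.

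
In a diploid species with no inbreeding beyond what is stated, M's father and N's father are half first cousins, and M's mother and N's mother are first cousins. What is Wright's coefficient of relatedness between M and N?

Wright's path rule: contributions from independent ancestry routes add.
M and N are related in two ways: half second cousins through their fathers (r = 1/64) and second cousins through their mothers (r = 1/32).
r = 1/64 + 1/32 = 3/64 = 0.046875.

0.046875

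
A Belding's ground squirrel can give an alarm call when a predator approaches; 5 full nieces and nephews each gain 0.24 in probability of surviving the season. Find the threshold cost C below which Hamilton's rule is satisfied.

0.3

r to a full niece or nephew = 1/4 (full aunt/uncle↔niece/nephew: two paths of length 3 through the shared grandparent pair: r = 2·(1/2)^3 = 1/4).
Hamilton's rule: n·r·B > C, so the trait is favored while C < n·r·B = 5·0.25·0.24 = 0.3.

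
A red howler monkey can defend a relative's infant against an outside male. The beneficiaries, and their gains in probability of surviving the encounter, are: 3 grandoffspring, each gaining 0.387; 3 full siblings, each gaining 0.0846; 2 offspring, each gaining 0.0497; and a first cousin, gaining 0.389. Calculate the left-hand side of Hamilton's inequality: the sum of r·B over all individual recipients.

0.515475

r to a grandoffspring = 0.25 (two parent–offspring links: r = (1/2)^2 = 1/4).
r to a full sibling = 1/2 (full sibs share both parents — two paths of length 2: r = 2·(1/2)^2 = 1/2).
r to an offspring = 0.5 (one parent–offspring link: r = (1/2)^1 = 1/2).
r to a first cousin = 0.125 (first cousins share one grandparent pair — two paths of length 4: r = 2·(1/2)^4 = 1/8).
Summing one r·B term per recipient: 3·0.25·0.387 + 3·0.5·0.0846 + 2·0.5·0.0497 + 1·0.125·0.389 = 0.515475.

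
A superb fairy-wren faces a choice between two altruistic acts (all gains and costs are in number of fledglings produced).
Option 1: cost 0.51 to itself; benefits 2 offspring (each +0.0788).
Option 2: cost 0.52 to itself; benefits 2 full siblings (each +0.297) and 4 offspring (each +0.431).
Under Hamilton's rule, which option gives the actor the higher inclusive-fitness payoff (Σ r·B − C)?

Option 2

Option 1: r to an offspring = 0.5.
Option 1: Σ r·B − C = (2·0.5·0.0788) − 0.51 = -0.4312.
Option 2: r to a full sibling = 0.5.
Option 2: r to an offspring = 0.5.
Option 2: Σ r·B − C = (2·0.5·0.297 + 4·0.5·0.431) − 0.52 = 0.639.
Option 2 has the higher net inclusive-fitness payoff.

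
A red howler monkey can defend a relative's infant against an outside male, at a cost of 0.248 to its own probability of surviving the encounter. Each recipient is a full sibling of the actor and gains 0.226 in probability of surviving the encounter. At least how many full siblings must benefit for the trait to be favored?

3

r to a full sibling = 0.5 (full sibs share both parents — two paths of length 2: r = 2·(1/2)^2 = 1/2).
Hamilton's rule: n·r·B > C  ⇒  n > C/(r·B) = 0.248/(0.5·0.226) = 2.195.
The smallest integer exceeding 2.195 is 3.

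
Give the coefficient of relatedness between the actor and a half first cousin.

0.0625

Half first cousins share one grandparent — one path of length 4: r = (1/2)^4 = 1/16.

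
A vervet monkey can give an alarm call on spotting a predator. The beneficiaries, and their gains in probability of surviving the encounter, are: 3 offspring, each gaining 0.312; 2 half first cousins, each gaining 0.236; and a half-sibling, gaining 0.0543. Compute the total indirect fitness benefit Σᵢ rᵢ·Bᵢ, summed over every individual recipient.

0.511075

r to an offspring = 1/2 (one parent–offspring link: r = (1/2)^1 = 1/2).
r to a half first cousin = 1/16 (half first cousins share one grandparent — one path of length 4: r = (1/2)^4 = 1/16).
r to a half-sibling = 0.25 (half-sibs share one parent — one path of length 2: r = (1/2)^2 = 1/4).
Summing one r·B term per recipient: 3·0.5·0.312 + 2·0.0625·0.236 + 1·0.25·0.0543 = 0.511075.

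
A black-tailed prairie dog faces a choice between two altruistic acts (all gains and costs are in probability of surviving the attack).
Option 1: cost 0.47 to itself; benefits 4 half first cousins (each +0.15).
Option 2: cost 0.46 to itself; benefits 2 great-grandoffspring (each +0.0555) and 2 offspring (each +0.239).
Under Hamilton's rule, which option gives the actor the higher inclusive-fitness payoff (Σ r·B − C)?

Option 1: r to a half first cousin = 0.0625.
Option 1: Σ r·B − C = (4·0.0625·0.15) − 0.47 = -0.4325.
Option 2: r to a great-grandoffspring = 0.125.
Option 2: r to an offspring = 0.5.
Option 2: Σ r·B − C = (2·0.125·0.0555 + 2·0.5·0.239) − 0.46 = -0.207125.
Option 2 has the higher net inclusive-fitness payoff.

Option 2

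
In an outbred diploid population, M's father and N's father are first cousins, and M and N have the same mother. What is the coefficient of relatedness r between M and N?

With two independent routes of shared ancestry, r is the sum of the two contributions.
M and N are related in two ways: second cousins through their fathers (r = 1/32) and half-sibs through their shared mother (r = 1/4).
r = 1/32 + 1/4 = 9/32 = 0.28125.

0.28125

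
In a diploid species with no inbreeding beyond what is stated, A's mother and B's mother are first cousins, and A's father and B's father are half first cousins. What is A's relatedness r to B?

Wright's path rule: contributions from independent ancestry routes add.
A and B are related in two ways: second cousins through their mothers (r = 1/32) and half second cousins through their fathers (r = 1/64).
r = 1/32 + 1/64 = 0.046875.

0.046875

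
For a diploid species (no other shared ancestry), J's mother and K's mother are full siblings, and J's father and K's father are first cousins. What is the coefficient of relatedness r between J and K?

0.15625

Wright's path rule: contributions from independent ancestry routes add.
J and K are related in two ways: first cousins through their mothers (r = 1/8) and second cousins through their fathers (r = 1/32).
r = 1/8 + 1/32 = 0.15625.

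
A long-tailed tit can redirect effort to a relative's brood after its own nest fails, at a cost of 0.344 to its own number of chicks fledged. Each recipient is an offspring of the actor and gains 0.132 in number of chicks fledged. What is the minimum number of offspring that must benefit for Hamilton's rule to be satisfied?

r to an offspring = 0.5 (one parent–offspring link: r = (1/2)^1 = 1/2).
Hamilton's rule: n·r·B > C  ⇒  n > C/(r·B) = 0.344/(0.5·0.132) = 5.212.
The smallest integer exceeding 5.212 is 6.

6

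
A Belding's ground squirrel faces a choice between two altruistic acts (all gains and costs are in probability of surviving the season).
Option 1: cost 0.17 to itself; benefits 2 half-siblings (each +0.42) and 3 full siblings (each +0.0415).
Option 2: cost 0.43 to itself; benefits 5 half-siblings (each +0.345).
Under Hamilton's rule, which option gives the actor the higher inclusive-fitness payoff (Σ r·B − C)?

Option 1: r to a half-sibling = 0.25.
Option 1: r to a full sibling = 0.5.
Option 1: Σ r·B − C = (2·0.25·0.42 + 3·0.5·0.0415) − 0.17 = 0.10225.
Option 2: r to a half-sibling = 0.25.
Option 2: Σ r·B − C = (5·0.25·0.345) − 0.43 = 0.00125.
Option 1 has the higher net inclusive-fitness payoff.

Option 1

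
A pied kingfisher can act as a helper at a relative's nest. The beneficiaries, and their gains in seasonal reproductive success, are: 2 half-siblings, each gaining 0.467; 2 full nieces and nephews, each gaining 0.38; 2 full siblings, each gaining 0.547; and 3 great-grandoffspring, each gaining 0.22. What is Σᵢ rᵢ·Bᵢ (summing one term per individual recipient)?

r to a half-sibling = 1/4 (half-sibs share one parent — one path of length 2: r = (1/2)^2 = 1/4).
r to a full niece or nephew = 0.25 (full aunt/uncle↔niece/nephew: two paths of length 3 through the shared grandparent pair: r = 2·(1/2)^3 = 1/4).
r to a full sibling = 0.5 (full sibs share both parents — two paths of length 2: r = 2·(1/2)^2 = 1/2).
r to a great-grandoffspring = 0.125 (three parent–offspring links: r = (1/2)^3 = 1/8).
Summing one r·B term per recipient: 2·0.25·0.467 + 2·0.25·0.38 + 2·0.5·0.547 + 3·0.125·0.22 = 1.053.

1.053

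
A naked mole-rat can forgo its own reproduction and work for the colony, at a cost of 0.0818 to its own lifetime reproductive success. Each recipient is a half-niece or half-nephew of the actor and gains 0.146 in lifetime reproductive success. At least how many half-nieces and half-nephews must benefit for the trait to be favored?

r to a half-niece or half-nephew = 0.125 (half-aunt/uncle↔niece/nephew: one path of length 3: r = (1/2)^3 = 1/8).
Hamilton's rule: n·r·B > C  ⇒  n > C/(r·B) = 0.0818/(0.125·0.146) = 4.482.
The smallest integer exceeding 4.482 is 5.

5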